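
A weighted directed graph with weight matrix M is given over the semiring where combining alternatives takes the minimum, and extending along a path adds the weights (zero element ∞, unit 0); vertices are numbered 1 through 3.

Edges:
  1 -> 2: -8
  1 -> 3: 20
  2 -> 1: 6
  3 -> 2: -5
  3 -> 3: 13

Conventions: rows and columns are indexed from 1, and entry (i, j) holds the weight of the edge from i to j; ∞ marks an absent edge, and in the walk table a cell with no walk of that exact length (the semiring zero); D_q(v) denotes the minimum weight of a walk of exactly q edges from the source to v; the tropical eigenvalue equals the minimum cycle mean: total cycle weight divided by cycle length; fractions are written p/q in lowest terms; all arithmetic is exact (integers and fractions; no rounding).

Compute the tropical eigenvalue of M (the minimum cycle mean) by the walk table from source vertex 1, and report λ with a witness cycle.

q=0: [0, ∞, ∞]
q=1: [∞, -8, 20]
q=2: [-2, 15, 33]
q=3: [21, -10, 18]
Optimal cycle mean attained by: cycle 1->2->1, total (-8) + 6, length 2.
Answer: λ = -1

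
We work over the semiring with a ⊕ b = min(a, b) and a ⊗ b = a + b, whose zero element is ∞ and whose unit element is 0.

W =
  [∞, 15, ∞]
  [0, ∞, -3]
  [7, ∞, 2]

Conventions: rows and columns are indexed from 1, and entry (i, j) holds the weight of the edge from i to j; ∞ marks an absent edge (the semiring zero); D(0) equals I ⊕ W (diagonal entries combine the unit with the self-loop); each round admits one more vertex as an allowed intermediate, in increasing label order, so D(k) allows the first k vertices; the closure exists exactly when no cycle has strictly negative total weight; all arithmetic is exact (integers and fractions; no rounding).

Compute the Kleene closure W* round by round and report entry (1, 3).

D(0):
  [0, 15, ∞]
  [0, 0, -3]
  [7, ∞, 0]
D(1):
  [0, 15, ∞]
  [0, 0, -3]
  [7, 22, 0]
D(2):
  [0, 15, 12]
  [0, 0, -3]
  [7, 22, 0]
D(3):
  [0, 15, 12]
  [0, 0, -3]
  [7, 22, 0]
Answer: W*[1][3] = 12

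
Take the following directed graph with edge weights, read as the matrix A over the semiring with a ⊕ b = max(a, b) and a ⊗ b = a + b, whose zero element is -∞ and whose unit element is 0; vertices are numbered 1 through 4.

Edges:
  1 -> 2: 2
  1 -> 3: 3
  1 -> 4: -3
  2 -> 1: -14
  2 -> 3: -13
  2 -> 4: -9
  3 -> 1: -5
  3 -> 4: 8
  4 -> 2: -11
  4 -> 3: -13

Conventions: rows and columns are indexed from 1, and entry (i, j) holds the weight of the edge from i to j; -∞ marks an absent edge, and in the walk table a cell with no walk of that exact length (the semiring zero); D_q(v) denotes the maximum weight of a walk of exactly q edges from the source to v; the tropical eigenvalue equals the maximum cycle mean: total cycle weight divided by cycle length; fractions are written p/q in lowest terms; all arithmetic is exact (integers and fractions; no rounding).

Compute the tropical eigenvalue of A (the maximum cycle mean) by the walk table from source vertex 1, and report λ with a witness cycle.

q=0: [0, -∞, -∞, -∞]
q=1: [-∞, 2, 3, -3]
q=2: [-2, -14, -11, 11]
q=3: [-16, 0, 1, -3]
q=4: [-4, -14, -13, 9]
Optimal cycle mean attained by: cycle 1->3->1, total 3 + (-5), length 2.
Answer: λ = -1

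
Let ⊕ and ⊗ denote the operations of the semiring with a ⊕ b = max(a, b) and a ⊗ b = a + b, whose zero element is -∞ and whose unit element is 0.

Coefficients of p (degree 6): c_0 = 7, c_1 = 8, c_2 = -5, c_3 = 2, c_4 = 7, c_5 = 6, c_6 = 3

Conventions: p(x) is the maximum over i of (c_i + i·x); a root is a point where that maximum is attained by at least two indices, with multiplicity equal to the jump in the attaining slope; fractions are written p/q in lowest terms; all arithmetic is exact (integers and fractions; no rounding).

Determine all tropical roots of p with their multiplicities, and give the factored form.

hull edge (i=0, c=7) to (i=1, c=8): slope 1, span 1
hull edge (i=1, c=8) to (i=4, c=7): slope -1/3, span 3
hull edge (i=4, c=7) to (i=5, c=6): slope -1, span 1
hull edge (i=5, c=6) to (i=6, c=3): slope -3, span 1
Factored form: p(x) = 3 ⊗ (x ⊕ (-1)) ⊗ (x ⊕ 1/3) ⊗ (x ⊕ 1/3) ⊗ (x ⊕ 1/3) ⊗ (x ⊕ 1) ⊗ (x ⊕ 3)
Answer: roots = -1 (mult 1), 1/3 (mult 3), 1 (mult 1), 3 (mult 1)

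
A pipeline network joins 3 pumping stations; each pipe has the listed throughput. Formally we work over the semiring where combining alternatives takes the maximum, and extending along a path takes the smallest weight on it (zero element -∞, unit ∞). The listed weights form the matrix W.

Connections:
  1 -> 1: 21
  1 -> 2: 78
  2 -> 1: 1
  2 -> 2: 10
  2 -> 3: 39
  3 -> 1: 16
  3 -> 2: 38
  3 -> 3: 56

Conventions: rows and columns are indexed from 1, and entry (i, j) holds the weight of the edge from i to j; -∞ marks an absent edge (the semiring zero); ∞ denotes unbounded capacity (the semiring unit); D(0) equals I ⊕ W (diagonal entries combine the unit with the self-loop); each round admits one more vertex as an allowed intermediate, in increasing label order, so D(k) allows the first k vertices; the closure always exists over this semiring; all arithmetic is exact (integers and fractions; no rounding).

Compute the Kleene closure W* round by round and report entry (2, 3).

D(0):
  [∞, 78, -∞]
  [1, ∞, 39]
  [16, 38, ∞]
D(1):
  [∞, 78, -∞]
  [1, ∞, 39]
  [16, 38, ∞]
D(2):
  [∞, 78, 39]
  [1, ∞, 39]
  [16, 38, ∞]
D(3):
  [∞, 78, 39]
  [16, ∞, 39]
  [16, 38, ∞]
Answer: W*[2][3] = 39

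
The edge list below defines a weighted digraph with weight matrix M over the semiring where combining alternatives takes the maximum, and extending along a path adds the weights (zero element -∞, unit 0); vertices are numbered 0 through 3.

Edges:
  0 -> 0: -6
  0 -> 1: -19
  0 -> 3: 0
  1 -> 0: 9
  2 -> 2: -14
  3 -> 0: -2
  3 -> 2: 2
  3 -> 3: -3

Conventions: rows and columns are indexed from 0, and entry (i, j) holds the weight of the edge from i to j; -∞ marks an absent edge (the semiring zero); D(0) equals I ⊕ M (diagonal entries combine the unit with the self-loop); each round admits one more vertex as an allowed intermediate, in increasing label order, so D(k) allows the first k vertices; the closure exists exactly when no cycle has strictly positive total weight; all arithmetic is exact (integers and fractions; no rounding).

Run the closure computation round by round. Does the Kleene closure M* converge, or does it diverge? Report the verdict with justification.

D(0):
  [0, -19, -∞, 0]
  [9, 0, -∞, -∞]
  [-∞, -∞, 0, -∞]
  [-2, -∞, 2, 0]
D(1):
  [0, -19, -∞, 0]
  [9, 0, -∞, 9]
  [-∞, -∞, 0, -∞]
  [-2, -21, 2, 0]
D(2):
  [0, -19, -∞, 0]
  [9, 0, -∞, 9]
  [-∞, -∞, 0, -∞]
  [-2, -21, 2, 0]
D(3):
  [0, -19, -∞, 0]
  [9, 0, -∞, 9]
  [-∞, -∞, 0, -∞]
  [-2, -21, 2, 0]
D(4):
  [0, -19, 2, 0]
  [9, 0, 11, 9]
  [-∞, -∞, 0, -∞]
  [-2, -21, 2, 0]
Key observation: every diagonal entry stays at the unit through all rounds, so no improving cycle exists.
Answer: CONVERGES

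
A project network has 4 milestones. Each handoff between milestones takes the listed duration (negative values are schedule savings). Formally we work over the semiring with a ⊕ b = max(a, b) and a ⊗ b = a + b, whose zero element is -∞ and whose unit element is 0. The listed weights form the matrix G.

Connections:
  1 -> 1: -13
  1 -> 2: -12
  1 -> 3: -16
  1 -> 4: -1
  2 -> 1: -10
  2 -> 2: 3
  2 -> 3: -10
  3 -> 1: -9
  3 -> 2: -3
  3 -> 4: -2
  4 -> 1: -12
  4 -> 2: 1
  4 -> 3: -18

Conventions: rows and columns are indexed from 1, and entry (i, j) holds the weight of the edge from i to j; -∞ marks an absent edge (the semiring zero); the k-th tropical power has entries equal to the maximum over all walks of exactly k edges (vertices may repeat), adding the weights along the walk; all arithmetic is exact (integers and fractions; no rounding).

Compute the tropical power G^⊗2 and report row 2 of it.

G^⊗2:
  [-13, 0, -19, -14]
  [-7, 6, -7, -11]
  [-13, 0, -13, -10]
  [-9, 4, -9, -13]
Answer: row 2 of G^⊗2 = [-7, 6, -7, -11]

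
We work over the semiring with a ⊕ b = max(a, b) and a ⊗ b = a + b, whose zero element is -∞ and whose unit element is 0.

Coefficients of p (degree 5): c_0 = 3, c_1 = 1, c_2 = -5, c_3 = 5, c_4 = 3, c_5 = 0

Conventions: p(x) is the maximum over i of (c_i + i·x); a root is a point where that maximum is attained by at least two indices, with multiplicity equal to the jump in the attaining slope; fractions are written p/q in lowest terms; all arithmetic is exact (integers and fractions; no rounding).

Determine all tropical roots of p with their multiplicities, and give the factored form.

hull edge (i=0, c=3) to (i=3, c=5): slope 2/3, span 3
hull edge (i=3, c=5) to (i=4, c=3): slope -2, span 1
hull edge (i=4, c=3) to (i=5, c=0): slope -3, span 1
Factored form: p(x) = 0 ⊗ (x ⊕ (-2/3)) ⊗ (x ⊕ (-2/3)) ⊗ (x ⊕ (-2/3)) ⊗ (x ⊕ 2) ⊗ (x ⊕ 3)
Answer: roots = -2/3 (mult 3), 2 (mult 1), 3 (mult 1)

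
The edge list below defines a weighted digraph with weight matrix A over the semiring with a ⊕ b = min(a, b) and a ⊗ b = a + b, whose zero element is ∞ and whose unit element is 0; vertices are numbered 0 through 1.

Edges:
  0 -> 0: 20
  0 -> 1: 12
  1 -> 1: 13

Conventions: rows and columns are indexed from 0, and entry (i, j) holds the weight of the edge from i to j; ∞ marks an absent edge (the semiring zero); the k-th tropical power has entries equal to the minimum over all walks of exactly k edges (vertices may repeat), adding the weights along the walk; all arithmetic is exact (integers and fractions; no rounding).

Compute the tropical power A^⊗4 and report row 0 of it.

A^⊗2:
  [40, 25]
  [∞, 26]
A^⊗3:
  [60, 38]
  [∞, 39]
A^⊗4:
  [80, 51]
  [∞, 52]
Answer: row 0 of A^⊗4 = [80, 51]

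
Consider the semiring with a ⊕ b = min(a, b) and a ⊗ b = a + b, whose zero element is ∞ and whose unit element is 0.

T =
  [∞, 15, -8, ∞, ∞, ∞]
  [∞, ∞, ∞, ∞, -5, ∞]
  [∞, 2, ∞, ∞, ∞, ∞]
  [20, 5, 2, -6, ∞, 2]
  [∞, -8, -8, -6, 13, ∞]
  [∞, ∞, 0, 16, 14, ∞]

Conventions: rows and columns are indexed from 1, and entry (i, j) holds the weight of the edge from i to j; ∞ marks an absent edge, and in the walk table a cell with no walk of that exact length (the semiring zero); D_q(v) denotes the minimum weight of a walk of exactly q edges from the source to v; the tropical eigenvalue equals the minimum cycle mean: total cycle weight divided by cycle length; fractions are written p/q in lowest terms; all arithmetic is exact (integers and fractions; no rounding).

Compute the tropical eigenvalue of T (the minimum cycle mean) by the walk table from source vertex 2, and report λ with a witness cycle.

q=0: [∞, 0, ∞, ∞, ∞, ∞]
q=1: [∞, ∞, ∞, ∞, -5, ∞]
q=2: [∞, -13, -13, -11, 8, ∞]
q=3: [9, -11, -9, -17, -18, -9]
q=4: [3, -26, -26, -24, -16, -15]
q=5: [-4, -24, -24, -30, -31, -22]
q=6: [-10, -39, -39, -37, -29, -28]
Optimal cycle mean attained by: cycle 2->5->2, total (-5) + (-8), length 2.
Answer: λ = -13/2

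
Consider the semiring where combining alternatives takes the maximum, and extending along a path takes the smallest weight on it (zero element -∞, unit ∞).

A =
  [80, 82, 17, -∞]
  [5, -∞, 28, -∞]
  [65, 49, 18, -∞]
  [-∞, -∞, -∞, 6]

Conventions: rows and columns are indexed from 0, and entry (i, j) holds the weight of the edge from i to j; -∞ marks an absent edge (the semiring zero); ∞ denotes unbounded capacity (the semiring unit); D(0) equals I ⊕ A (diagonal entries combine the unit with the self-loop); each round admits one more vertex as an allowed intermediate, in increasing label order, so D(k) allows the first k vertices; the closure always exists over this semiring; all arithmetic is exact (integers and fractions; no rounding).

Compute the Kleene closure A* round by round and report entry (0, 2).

D(0):
  [∞, 82, 17, -∞]
  [5, ∞, 28, -∞]
  [65, 49, ∞, -∞]
  [-∞, -∞, -∞, ∞]
D(1):
  [∞, 82, 17, -∞]
  [5, ∞, 28, -∞]
  [65, 65, ∞, -∞]
  [-∞, -∞, -∞, ∞]
D(2):
  [∞, 82, 28, -∞]
  [5, ∞, 28, -∞]
  [65, 65, ∞, -∞]
  [-∞, -∞, -∞, ∞]
D(3):
  [∞, 82, 28, -∞]
  [28, ∞, 28, -∞]
  [65, 65, ∞, -∞]
  [-∞, -∞, -∞, ∞]
D(4):
  [∞, 82, 28, -∞]
  [28, ∞, 28, -∞]
  [65, 65, ∞, -∞]
  [-∞, -∞, -∞, ∞]
Answer: A*[0][2] = 28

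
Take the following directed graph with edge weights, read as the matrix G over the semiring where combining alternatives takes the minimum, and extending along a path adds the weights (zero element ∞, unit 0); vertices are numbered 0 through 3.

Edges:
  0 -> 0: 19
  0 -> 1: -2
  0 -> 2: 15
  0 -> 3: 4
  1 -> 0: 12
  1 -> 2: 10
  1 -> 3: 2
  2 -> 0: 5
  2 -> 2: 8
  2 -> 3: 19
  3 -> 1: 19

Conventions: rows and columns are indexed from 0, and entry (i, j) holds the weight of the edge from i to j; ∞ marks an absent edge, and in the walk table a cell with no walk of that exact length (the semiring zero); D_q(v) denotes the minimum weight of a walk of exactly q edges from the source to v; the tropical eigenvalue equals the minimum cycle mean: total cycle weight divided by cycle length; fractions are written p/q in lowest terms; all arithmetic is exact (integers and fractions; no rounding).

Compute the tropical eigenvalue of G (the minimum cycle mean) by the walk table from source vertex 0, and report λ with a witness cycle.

q=0: [0, ∞, ∞, ∞]
q=1: [19, -2, 15, 4]
q=2: [10, 17, 8, 0]
q=3: [13, 8, 16, 14]
q=4: [20, 11, 18, 10]
Optimal cycle mean attained by: cycle 0->1->2->0, total (-2) + 10 + 5, length 3.
Answer: λ = 13/3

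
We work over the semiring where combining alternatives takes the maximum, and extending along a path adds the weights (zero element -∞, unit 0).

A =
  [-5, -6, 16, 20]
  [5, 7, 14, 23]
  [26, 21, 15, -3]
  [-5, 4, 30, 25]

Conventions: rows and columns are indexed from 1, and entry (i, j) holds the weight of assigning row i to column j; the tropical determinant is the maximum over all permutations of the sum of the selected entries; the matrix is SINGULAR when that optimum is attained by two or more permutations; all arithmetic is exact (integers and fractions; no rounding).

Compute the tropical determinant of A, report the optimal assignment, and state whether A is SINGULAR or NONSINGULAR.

σ = (1, 2, 3, 4): (-5) + 7 + 15 + 25 = 42
σ = (1, 2, 4, 3): (-5) + 7 + (-3) + 30 = 29
σ = (1, 3, 2, 4): (-5) + 14 + 21 + 25 = 55
σ = (1, 3, 4, 2): (-5) + 14 + (-3) + 4 = 10
σ = (1, 4, 2, 3): (-5) + 23 + 21 + 30 = 69
σ = (1, 4, 3, 2): (-5) + 23 + 15 + 4 = 37
σ = (2, 1, 3, 4): (-6) + 5 + 15 + 25 = 39
σ = (2, 1, 4, 3): (-6) + 5 + (-3) + 30 = 26
σ = (2, 3, 1, 4): (-6) + 14 + 26 + 25 = 59
σ = (2, 3, 4, 1): (-6) + 14 + (-3) + (-5) = 0
σ = (2, 4, 1, 3): (-6) + 23 + 26 + 30 = 73
σ = (2, 4, 3, 1): (-6) + 23 + 15 + (-5) = 27
σ = (3, 1, 2, 4): 16 + 5 + 21 + 25 = 67
σ = (3, 1, 4, 2): 16 + 5 + (-3) + 4 = 22
σ = (3, 2, 1, 4): 16 + 7 + 26 + 25 = 74
σ = (3, 2, 4, 1): 16 + 7 + (-3) + (-5) = 15
σ = (3, 4, 1, 2): 16 + 23 + 26 + 4 = 69
σ = (3, 4, 2, 1): 16 + 23 + 21 + (-5) = 55
σ = (4, 1, 2, 3): 20 + 5 + 21 + 30 = 76
σ = (4, 1, 3, 2): 20 + 5 + 15 + 4 = 44
σ = (4, 2, 1, 3): 20 + 7 + 26 + 30 = 83
σ = (4, 2, 3, 1): 20 + 7 + 15 + (-5) = 37
σ = (4, 3, 1, 2): 20 + 14 + 26 + 4 = 64
σ = (4, 3, 2, 1): 20 + 14 + 21 + (-5) = 50
Optimal value attained by: σ = (4, 2, 1, 3).
Answer: det⊕(A) = 83; verdict: NONSINGULAR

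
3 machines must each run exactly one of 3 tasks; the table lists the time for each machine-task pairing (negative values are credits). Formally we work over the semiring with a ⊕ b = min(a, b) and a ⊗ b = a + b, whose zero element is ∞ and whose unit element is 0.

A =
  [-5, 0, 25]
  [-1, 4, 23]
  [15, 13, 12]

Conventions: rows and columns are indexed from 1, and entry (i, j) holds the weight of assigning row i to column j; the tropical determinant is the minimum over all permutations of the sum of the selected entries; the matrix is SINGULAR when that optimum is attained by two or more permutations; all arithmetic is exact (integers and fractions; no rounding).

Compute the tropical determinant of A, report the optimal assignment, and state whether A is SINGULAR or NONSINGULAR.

σ = (1, 2, 3): (-5) + 4 + 12 = 11
σ = (1, 3, 2): (-5) + 23 + 13 = 31
σ = (2, 1, 3): 0 + (-1) + 12 = 11
σ = (2, 3, 1): 0 + 23 + 15 = 38
σ = (3, 1, 2): 25 + (-1) + 13 = 37
σ = (3, 2, 1): 25 + 4 + 15 = 44
Optimal value attained by: σ = (1, 2, 3).
Answer: det⊕(A) = 11; verdict: SINGULAR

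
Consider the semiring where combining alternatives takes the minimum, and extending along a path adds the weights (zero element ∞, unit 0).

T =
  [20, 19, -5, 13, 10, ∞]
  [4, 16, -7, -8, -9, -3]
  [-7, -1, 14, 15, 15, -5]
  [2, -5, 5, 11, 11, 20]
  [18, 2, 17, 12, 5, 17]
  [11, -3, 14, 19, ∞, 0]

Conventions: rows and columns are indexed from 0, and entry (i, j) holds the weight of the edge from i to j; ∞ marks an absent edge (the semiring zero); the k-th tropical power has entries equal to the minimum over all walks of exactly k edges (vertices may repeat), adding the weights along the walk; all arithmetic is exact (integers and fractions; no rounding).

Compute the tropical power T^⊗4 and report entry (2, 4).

T^⊗2:
  [-12, -6, 9, 10, 10, -10]
  [-14, -13, -3, 3, -4, -12]
  [3, -8, -12, -9, -10, -5]
  [-2, 4, -12, -13, -14, -8]
  [6, 7, -5, -6, -7, -1]
  [1, -3, -10, -11, -12, -6]
T^⊗3:
  [-2, -13, -17, -14, -15, -10]
  [-10, -15, -20, -21, -22, -16]
  [-19, -14, -15, -16, -17, -17]
  [-19, -18, -8, -4, -9, -17]
  [-12, -11, -1, -1, -2, -10]
  [-17, -16, -10, -11, -12, -15]
T^⊗4:
  [-24, -19, -20, -21, -22, -22]
  [-27, -26, -22, -23, -24, -25]
  [-22, -21, -24, -22, -23, -20]
  [-15, -20, -25, -26, -27, -21]
  [-8, -13, -18, -19, -20, -14]
  [-17, -18, -23, -24, -25, -19]
Key observation: the optimum is the walk 2->1->3->1->4, with weight (-1) + (-8) + (-5) + (-9) = -23.
Optimal value attained by: walk 2->1->3->1->4.
Answer: (T^⊗4)[2][4] = -23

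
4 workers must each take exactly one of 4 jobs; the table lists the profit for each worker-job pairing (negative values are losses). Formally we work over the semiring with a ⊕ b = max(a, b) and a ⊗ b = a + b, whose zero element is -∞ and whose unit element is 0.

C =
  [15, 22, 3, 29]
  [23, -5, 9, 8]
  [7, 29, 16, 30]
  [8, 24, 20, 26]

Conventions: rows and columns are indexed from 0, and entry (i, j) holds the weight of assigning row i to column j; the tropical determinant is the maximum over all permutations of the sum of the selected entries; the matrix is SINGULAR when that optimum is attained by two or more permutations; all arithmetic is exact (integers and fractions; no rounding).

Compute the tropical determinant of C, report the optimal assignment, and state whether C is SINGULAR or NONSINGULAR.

σ = (0, 1, 2, 3): 15 + (-5) + 16 + 26 = 52
σ = (0, 1, 3, 2): 15 + (-5) + 30 + 20 = 60
σ = (0, 2, 1, 3): 15 + 9 + 29 + 26 = 79
σ = (0, 2, 3, 1): 15 + 9 + 30 + 24 = 78
σ = (0, 3, 1, 2): 15 + 8 + 29 + 20 = 72
σ = (0, 3, 2, 1): 15 + 8 + 16 + 24 = 63
σ = (1, 0, 2, 3): 22 + 23 + 16 + 26 = 87
σ = (1, 0, 3, 2): 22 + 23 + 30 + 20 = 95
σ = (1, 2, 0, 3): 22 + 9 + 7 + 26 = 64
σ = (1, 2, 3, 0): 22 + 9 + 30 + 8 = 69
σ = (1, 3, 0, 2): 22 + 8 + 7 + 20 = 57
σ = (1, 3, 2, 0): 22 + 8 + 16 + 8 = 54
σ = (2, 0, 1, 3): 3 + 23 + 29 + 26 = 81
σ = (2, 0, 3, 1): 3 + 23 + 30 + 24 = 80
σ = (2, 1, 0, 3): 3 + (-5) + 7 + 26 = 31
σ = (2, 1, 3, 0): 3 + (-5) + 30 + 8 = 36
σ = (2, 3, 0, 1): 3 + 8 + 7 + 24 = 42
σ = (2, 3, 1, 0): 3 + 8 + 29 + 8 = 48
σ = (3, 0, 1, 2): 29 + 23 + 29 + 20 = 101
σ = (3, 0, 2, 1): 29 + 23 + 16 + 24 = 92
σ = (3, 1, 0, 2): 29 + (-5) + 7 + 20 = 51
σ = (3, 1, 2, 0): 29 + (-5) + 16 + 8 = 48
σ = (3, 2, 0, 1): 29 + 9 + 7 + 24 = 69
σ = (3, 2, 1, 0): 29 + 9 + 29 + 8 = 75
Optimal value attained by: σ = (3, 0, 1, 2).
Answer: det⊕(C) = 101; verdict: NONSINGULAR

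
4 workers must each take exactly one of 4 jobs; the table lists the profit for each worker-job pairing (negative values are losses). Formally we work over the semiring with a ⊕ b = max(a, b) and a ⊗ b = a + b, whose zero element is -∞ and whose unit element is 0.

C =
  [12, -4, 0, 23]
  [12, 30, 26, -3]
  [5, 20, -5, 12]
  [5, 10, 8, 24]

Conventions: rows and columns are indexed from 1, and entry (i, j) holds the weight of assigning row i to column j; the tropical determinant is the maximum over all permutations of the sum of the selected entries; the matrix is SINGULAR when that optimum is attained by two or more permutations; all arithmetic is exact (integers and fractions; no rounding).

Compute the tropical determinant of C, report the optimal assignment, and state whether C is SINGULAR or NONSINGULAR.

σ = (1, 2, 3, 4): 12 + 30 + (-5) + 24 = 61
σ = (1, 2, 4, 3): 12 + 30 + 12 + 8 = 62
σ = (1, 3, 2, 4): 12 + 26 + 20 + 24 = 82
σ = (1, 3, 4, 2): 12 + 26 + 12 + 10 = 60
σ = (1, 4, 2, 3): 12 + (-3) + 20 + 8 = 37
σ = (1, 4, 3, 2): 12 + (-3) + (-5) + 10 = 14
σ = (2, 1, 3, 4): (-4) + 12 + (-5) + 24 = 27
σ = (2, 1, 4, 3): (-4) + 12 + 12 + 8 = 28
σ = (2, 3, 1, 4): (-4) + 26 + 5 + 24 = 51
σ = (2, 3, 4, 1): (-4) + 26 + 12 + 5 = 39
σ = (2, 4, 1, 3): (-4) + (-3) + 5 + 8 = 6
σ = (2, 4, 3, 1): (-4) + (-3) + (-5) + 5 = -7
σ = (3, 1, 2, 4): 0 + 12 + 20 + 24 = 56
σ = (3, 1, 4, 2): 0 + 12 + 12 + 10 = 34
σ = (3, 2, 1, 4): 0 + 30 + 5 + 24 = 59
σ = (3, 2, 4, 1): 0 + 30 + 12 + 5 = 47
σ = (3, 4, 1, 2): 0 + (-3) + 5 + 10 = 12
σ = (3, 4, 2, 1): 0 + (-3) + 20 + 5 = 22
σ = (4, 1, 2, 3): 23 + 12 + 20 + 8 = 63
σ = (4, 1, 3, 2): 23 + 12 + (-5) + 10 = 40
σ = (4, 2, 1, 3): 23 + 30 + 5 + 8 = 66
σ = (4, 2, 3, 1): 23 + 30 + (-5) + 5 = 53
σ = (4, 3, 1, 2): 23 + 26 + 5 + 10 = 64
σ = (4, 3, 2, 1): 23 + 26 + 20 + 5 = 74
Optimal value attained by: σ = (1, 3, 2, 4).
Answer: det⊕(C) = 82; verdict: NONSINGULAR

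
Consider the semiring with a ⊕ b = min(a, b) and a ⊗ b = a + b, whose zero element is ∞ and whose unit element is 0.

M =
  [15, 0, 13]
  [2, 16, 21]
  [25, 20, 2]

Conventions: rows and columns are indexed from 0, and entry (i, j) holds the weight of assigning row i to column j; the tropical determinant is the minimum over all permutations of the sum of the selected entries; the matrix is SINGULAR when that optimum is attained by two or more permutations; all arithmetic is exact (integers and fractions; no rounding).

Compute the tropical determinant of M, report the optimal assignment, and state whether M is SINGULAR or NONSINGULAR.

σ = (0, 1, 2): 15 + 16 + 2 = 33
σ = (0, 2, 1): 15 + 21 + 20 = 56
σ = (1, 0, 2): 0 + 2 + 2 = 4
σ = (1, 2, 0): 0 + 21 + 25 = 46
σ = (2, 0, 1): 13 + 2 + 20 = 35
σ = (2, 1, 0): 13 + 16 + 25 = 54
Optimal value attained by: σ = (1, 0, 2).
Answer: det⊕(M) = 4; verdict: NONSINGULAR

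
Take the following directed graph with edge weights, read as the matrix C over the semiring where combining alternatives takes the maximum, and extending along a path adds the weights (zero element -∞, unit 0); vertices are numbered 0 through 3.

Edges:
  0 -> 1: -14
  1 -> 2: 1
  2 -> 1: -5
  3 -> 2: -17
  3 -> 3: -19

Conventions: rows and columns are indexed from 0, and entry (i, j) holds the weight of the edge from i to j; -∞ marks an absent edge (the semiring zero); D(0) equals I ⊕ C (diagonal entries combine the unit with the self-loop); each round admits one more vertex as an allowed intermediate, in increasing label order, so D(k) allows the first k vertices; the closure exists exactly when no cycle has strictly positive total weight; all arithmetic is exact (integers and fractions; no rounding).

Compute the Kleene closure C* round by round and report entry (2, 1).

D(0):
  [0, -14, -∞, -∞]
  [-∞, 0, 1, -∞]
  [-∞, -5, 0, -∞]
  [-∞, -∞, -17, 0]
D(1):
  [0, -14, -∞, -∞]
  [-∞, 0, 1, -∞]
  [-∞, -5, 0, -∞]
  [-∞, -∞, -17, 0]
D(2):
  [0, -14, -13, -∞]
  [-∞, 0, 1, -∞]
  [-∞, -5, 0, -∞]
  [-∞, -∞, -17, 0]
D(3):
  [0, -14, -13, -∞]
  [-∞, 0, 1, -∞]
  [-∞, -5, 0, -∞]
  [-∞, -22, -17, 0]
D(4):
  [0, -14, -13, -∞]
  [-∞, 0, 1, -∞]
  [-∞, -5, 0, -∞]
  [-∞, -22, -17, 0]
Answer: C*[2][1] = -5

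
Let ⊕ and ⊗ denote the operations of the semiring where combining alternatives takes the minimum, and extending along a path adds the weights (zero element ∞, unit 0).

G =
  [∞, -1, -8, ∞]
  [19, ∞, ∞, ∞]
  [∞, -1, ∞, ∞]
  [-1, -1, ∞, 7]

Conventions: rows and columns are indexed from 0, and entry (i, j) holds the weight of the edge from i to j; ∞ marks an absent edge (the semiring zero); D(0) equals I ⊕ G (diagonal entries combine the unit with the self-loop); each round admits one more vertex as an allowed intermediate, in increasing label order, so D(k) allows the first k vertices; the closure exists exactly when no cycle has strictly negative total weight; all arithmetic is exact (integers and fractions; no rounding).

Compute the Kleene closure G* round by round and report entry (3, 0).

D(0):
  [0, -1, -8, ∞]
  [19, 0, ∞, ∞]
  [∞, -1, 0, ∞]
  [-1, -1, ∞, 0]
D(1):
  [0, -1, -8, ∞]
  [19, 0, 11, ∞]
  [∞, -1, 0, ∞]
  [-1, -2, -9, 0]
D(2):
  [0, -1, -8, ∞]
  [19, 0, 11, ∞]
  [18, -1, 0, ∞]
  [-1, -2, -9, 0]
D(3):
  [0, -9, -8, ∞]
  [19, 0, 11, ∞]
  [18, -1, 0, ∞]
  [-1, -10, -9, 0]
D(4):
  [0, -9, -8, ∞]
  [19, 0, 11, ∞]
  [18, -1, 0, ∞]
  [-1, -10, -9, 0]
Answer: G*[3][0] = -1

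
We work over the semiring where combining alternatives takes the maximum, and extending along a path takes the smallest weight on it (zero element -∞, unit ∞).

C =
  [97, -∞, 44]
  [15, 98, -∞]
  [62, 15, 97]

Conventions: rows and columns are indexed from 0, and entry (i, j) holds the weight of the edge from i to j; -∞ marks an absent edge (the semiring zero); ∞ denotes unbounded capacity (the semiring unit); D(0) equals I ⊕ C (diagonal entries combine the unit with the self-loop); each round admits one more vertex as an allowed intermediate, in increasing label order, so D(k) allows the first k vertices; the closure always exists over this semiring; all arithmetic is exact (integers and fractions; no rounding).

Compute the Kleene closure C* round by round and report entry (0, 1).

D(0):
  [∞, -∞, 44]
  [15, ∞, -∞]
  [62, 15, ∞]
D(1):
  [∞, -∞, 44]
  [15, ∞, 15]
  [62, 15, ∞]
D(2):
  [∞, -∞, 44]
  [15, ∞, 15]
  [62, 15, ∞]
D(3):
  [∞, 15, 44]
  [15, ∞, 15]
  [62, 15, ∞]
Answer: C*[0][1] = 15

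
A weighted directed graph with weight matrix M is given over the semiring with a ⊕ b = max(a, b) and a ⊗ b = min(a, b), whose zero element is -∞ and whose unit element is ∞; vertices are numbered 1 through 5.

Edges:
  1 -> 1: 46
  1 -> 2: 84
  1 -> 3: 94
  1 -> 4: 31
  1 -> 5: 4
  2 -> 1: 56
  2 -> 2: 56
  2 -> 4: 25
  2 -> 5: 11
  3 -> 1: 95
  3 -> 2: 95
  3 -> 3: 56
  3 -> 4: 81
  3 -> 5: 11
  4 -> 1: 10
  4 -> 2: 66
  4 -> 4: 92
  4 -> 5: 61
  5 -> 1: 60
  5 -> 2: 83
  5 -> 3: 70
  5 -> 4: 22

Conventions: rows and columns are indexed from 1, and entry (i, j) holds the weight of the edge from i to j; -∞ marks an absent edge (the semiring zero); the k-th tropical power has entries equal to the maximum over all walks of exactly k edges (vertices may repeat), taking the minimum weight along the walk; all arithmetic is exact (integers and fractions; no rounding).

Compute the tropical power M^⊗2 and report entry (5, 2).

M^⊗2:
  [94, 94, 56, 81, 31]
  [56, 56, 56, 31, 25]
  [56, 84, 94, 81, 61]
  [60, 66, 61, 92, 61]
  [70, 70, 60, 70, 22]
Key observation: the optimum is the walk 5->3->2, with weight 70 min 95 = 70.
Optimal value attained by: walk 5->3->2.
Answer: (M^⊗2)[5][2] = 70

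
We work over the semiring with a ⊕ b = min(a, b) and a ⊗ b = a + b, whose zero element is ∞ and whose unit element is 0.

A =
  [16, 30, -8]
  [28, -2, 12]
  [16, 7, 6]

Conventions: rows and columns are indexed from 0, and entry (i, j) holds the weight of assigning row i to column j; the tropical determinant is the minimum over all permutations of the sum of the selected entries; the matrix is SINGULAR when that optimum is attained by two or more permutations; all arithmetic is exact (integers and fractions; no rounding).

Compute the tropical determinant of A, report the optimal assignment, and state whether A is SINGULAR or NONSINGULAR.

σ = (0, 1, 2): 16 + (-2) + 6 = 20
σ = (0, 2, 1): 16 + 12 + 7 = 35
σ = (1, 0, 2): 30 + 28 + 6 = 64
σ = (1, 2, 0): 30 + 12 + 16 = 58
σ = (2, 0, 1): (-8) + 28 + 7 = 27
σ = (2, 1, 0): (-8) + (-2) + 16 = 6
Optimal value attained by: σ = (2, 1, 0).
Answer: det⊕(A) = 6; verdict: NONSINGULAR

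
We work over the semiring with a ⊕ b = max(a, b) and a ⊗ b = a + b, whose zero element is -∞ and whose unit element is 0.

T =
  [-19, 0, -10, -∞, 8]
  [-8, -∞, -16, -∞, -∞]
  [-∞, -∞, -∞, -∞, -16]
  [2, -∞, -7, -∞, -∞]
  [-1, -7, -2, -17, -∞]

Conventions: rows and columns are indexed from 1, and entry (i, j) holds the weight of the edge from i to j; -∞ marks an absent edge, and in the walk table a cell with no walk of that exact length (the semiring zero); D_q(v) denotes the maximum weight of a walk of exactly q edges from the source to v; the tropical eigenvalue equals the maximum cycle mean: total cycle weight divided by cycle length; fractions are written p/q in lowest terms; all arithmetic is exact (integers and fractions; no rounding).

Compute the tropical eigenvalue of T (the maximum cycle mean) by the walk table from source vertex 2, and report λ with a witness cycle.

q=0: [-∞, 0, -∞, -∞, -∞]
q=1: [-8, -∞, -16, -∞, -∞]
q=2: [-27, -8, -18, -∞, 0]
q=3: [-1, -7, -2, -17, -19]
q=4: [-15, -1, -11, -36, 7]
q=5: [6, 0, 5, -10, -7]
Optimal cycle mean attained by: cycle 1->5->1, total 8 + (-1), length 2.
Answer: λ = 7/2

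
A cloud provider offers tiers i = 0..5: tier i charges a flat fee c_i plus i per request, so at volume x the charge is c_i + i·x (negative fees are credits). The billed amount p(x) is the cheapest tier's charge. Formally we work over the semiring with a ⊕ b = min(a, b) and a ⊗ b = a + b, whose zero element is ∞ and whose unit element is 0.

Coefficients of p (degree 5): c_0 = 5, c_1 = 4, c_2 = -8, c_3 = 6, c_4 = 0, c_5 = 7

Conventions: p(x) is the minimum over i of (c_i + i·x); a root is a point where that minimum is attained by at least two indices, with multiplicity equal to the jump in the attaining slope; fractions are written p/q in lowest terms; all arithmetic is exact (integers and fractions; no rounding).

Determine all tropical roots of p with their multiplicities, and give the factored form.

hull edge (i=0, c=5) to (i=2, c=-8): slope -13/2, span 2
hull edge (i=2, c=-8) to (i=4, c=0): slope 4, span 2
hull edge (i=4, c=0) to (i=5, c=7): slope 7, span 1
Factored form: p(x) = 7 ⊗ (x ⊕ (-7)) ⊗ (x ⊕ (-4)) ⊗ (x ⊕ (-4)) ⊗ (x ⊕ 13/2) ⊗ (x ⊕ 13/2)
Answer: roots = -7 (mult 1), -4 (mult 2), 13/2 (mult 2)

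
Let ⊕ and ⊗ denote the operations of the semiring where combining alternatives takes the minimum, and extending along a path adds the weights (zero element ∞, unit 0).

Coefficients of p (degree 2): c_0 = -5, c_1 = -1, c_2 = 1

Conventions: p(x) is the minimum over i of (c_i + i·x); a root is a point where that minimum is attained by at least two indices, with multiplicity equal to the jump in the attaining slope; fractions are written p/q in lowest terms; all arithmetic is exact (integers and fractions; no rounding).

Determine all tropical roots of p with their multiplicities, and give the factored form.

hull edge (i=0, c=-5) to (i=2, c=1): slope 3, span 2
Factored form: p(x) = 1 ⊗ (x ⊕ (-3)) ⊗ (x ⊕ (-3))
Answer: roots = -3 (mult 2)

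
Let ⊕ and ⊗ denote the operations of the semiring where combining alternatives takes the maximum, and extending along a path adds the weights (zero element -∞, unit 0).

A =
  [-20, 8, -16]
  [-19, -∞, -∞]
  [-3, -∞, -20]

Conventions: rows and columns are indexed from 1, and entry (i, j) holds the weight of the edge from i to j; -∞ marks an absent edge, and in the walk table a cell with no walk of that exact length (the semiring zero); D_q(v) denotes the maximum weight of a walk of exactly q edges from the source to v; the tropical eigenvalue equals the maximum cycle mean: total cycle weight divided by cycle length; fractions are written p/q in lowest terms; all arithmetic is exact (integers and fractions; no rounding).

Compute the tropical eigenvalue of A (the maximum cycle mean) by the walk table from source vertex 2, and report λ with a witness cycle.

q=0: [-∞, 0, -∞]
q=1: [-19, -∞, -∞]
q=2: [-39, -11, -35]
q=3: [-30, -31, -55]
Optimal cycle mean attained by: cycle 1->2->1, total 8 + (-19), length 2.
Answer: λ = -11/2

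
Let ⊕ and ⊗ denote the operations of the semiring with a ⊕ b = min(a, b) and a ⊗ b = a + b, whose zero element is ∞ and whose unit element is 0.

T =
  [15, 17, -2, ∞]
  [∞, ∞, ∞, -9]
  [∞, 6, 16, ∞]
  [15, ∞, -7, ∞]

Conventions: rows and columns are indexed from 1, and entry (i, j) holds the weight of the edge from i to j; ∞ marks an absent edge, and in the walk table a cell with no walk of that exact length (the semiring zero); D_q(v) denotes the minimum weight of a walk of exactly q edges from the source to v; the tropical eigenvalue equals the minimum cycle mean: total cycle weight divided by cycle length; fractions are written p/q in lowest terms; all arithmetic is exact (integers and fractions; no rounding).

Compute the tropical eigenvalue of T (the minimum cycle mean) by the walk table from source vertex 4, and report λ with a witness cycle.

q=0: [∞, ∞, ∞, 0]
q=1: [15, ∞, -7, ∞]
q=2: [30, -1, 9, ∞]
q=3: [45, 15, 25, -10]
q=4: [5, 31, -17, 6]
Optimal cycle mean attained by: cycle 2->4->3->2, total (-9) + (-7) + 6, length 3.
Answer: λ = -10/3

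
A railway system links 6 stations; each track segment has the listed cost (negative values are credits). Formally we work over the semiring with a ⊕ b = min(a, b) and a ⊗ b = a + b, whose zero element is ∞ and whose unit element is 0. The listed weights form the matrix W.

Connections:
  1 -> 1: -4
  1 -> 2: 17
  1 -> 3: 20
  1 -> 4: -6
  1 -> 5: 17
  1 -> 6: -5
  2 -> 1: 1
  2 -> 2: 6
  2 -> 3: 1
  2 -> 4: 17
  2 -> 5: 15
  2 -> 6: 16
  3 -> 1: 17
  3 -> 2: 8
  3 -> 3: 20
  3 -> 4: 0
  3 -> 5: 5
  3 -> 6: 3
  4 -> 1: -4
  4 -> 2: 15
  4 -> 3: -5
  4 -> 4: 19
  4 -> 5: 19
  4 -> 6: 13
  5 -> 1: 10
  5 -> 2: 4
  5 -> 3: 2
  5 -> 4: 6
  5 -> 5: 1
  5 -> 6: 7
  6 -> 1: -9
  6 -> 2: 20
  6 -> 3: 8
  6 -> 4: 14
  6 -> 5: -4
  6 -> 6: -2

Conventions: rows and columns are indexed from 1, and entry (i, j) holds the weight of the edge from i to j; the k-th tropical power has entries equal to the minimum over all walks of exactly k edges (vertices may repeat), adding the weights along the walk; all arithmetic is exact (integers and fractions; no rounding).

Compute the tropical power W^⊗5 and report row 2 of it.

W^⊗2:
  [-14, 9, -11, -10, -9, -9]
  [-3, 9, 7, -5, 6, -4]
  [-6, 9, -5, 11, -1, 1]
  [-8, 3, 14, -10, 0, -9]
  [-2, 5, 1, 2, 2, 5]
  [-13, 0, -2, -15, -6, -14]
W^⊗3:
  [-18, -5, -15, -20, -13, -19]
  [-13, 10, -10, -9, -8, -8]
  [-10, 3, 1, -12, -3, -11]
  [-18, 4, -15, -14, -13, -13]
  [-6, 6, -3, -8, 1, -7]
  [-23, -2, -20, -19, -18, -18]
W^⊗4:
  [-28, -9, -25, -24, -23, -23]
  [-17, -4, -14, -19, -12, -18]
  [-20, 1, -17, -16, -15, -15]
  [-22, -9, -19, -24, -17, -23]
  [-16, 5, -13, -12, -11, -11]
  [-27, -14, -24, -29, -22, -28]
W^⊗5:
  [-32, -19, -29, -34, -27, -33]
  [-27, -8, -24, -23, -22, -22]
  [-24, -11, -21, -26, -19, -25]
  [-32, -13, -29, -28, -27, -27]
  [-20, -7, -17, -22, -15, -21]
  [-37, -18, -34, -33, -32, -32]
Answer: row 2 of W^⊗5 = [-27, -8, -24, -23, -22, -22]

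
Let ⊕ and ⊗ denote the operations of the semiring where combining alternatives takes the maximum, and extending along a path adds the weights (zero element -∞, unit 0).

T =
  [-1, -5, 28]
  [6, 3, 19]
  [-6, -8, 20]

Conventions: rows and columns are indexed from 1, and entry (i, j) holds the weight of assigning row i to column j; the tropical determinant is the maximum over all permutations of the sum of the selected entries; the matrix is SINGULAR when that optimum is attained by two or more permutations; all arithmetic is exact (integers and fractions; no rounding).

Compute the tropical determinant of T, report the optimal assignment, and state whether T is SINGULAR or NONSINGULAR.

σ = (1, 2, 3): (-1) + 3 + 20 = 22
σ = (1, 3, 2): (-1) + 19 + (-8) = 10
σ = (2, 1, 3): (-5) + 6 + 20 = 21
σ = (2, 3, 1): (-5) + 19 + (-6) = 8
σ = (3, 1, 2): 28 + 6 + (-8) = 26
σ = (3, 2, 1): 28 + 3 + (-6) = 25
Optimal value attained by: σ = (3, 1, 2).
Answer: det⊕(T) = 26; verdict: NONSINGULAR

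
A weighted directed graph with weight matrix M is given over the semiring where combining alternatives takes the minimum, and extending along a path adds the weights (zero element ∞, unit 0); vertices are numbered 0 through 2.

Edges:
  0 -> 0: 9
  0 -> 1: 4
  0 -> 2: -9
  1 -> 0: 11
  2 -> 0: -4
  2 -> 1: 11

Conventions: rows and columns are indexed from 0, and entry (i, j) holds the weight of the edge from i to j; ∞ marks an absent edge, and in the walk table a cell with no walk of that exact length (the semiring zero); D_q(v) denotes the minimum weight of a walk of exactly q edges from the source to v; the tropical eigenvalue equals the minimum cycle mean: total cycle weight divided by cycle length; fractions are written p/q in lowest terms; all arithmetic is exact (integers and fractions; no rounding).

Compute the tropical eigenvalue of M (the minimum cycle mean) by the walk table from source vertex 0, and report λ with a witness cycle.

q=0: [0, ∞, ∞]
q=1: [9, 4, -9]
q=2: [-13, 2, 0]
q=3: [-4, -9, -22]
Optimal cycle mean attained by: cycle 0->2->0, total (-9) + (-4), length 2.
Answer: λ = -13/2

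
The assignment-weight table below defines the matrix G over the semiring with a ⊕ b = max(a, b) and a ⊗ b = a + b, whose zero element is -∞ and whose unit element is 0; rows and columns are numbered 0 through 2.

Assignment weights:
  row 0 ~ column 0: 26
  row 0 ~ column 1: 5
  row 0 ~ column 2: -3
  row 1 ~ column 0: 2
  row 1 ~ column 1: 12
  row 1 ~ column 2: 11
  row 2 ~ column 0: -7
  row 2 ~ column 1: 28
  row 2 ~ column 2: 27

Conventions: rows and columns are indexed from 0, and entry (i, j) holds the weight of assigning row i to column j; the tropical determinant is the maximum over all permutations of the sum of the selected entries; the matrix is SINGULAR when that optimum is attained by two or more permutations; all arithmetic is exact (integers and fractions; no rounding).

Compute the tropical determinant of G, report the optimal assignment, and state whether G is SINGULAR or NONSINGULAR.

σ = (0, 1, 2): 26 + 12 + 27 = 65
σ = (0, 2, 1): 26 + 11 + 28 = 65
σ = (1, 0, 2): 5 + 2 + 27 = 34
σ = (1, 2, 0): 5 + 11 + (-7) = 9
σ = (2, 0, 1): (-3) + 2 + 28 = 27
σ = (2, 1, 0): (-3) + 12 + (-7) = 2
Optimal value attained by: σ = (0, 1, 2).
Answer: det⊕(G) = 65; verdict: SINGULAR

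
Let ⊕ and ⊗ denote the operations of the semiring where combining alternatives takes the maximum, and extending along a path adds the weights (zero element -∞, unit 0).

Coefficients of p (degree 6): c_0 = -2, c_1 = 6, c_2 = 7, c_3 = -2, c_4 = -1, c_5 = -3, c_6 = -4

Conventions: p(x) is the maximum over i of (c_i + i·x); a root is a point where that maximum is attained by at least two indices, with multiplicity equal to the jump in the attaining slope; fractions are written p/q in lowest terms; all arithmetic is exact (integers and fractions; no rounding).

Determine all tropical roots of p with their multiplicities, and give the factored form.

hull edge (i=0, c=-2) to (i=1, c=6): slope 8, span 1
hull edge (i=1, c=6) to (i=2, c=7): slope 1, span 1
hull edge (i=2, c=7) to (i=6, c=-4): slope -11/4, span 4
Factored form: p(x) = -4 ⊗ (x ⊕ (-8)) ⊗ (x ⊕ (-1)) ⊗ (x ⊕ 11/4) ⊗ (x ⊕ 11/4) ⊗ (x ⊕ 11/4) ⊗ (x ⊕ 11/4)
Answer: roots = -8 (mult 1), -1 (mult 1), 11/4 (mult 4)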